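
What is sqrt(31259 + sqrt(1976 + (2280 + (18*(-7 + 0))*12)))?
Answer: sqrt(31259 + 14*sqrt(14)) ≈ 176.95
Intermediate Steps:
sqrt(31259 + sqrt(1976 + (2280 + (18*(-7 + 0))*12))) = sqrt(31259 + sqrt(1976 + (2280 + (18*(-7))*12))) = sqrt(31259 + sqrt(1976 + (2280 - 126*12))) = sqrt(31259 + sqrt(1976 + (2280 - 1512))) = sqrt(31259 + sqrt(1976 + 768)) = sqrt(31259 + sqrt(2744)) = sqrt(31259 + 14*sqrt(14))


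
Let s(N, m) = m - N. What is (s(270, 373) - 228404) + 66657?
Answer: -161644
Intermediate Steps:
(s(270, 373) - 228404) + 66657 = ((373 - 1*270) - 228404) + 66657 = ((373 - 270) - 228404) + 66657 = (103 - 228404) + 66657 = -228301 + 66657 = -161644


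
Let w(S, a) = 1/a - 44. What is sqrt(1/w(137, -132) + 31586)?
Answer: sqrt(1065852410078)/5809 ≈ 177.72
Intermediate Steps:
w(S, a) = -44 + 1/a
sqrt(1/w(137, -132) + 31586) = sqrt(1/(-44 + 1/(-132)) + 31586) = sqrt(1/(-44 - 1/132) + 31586) = sqrt(1/(-5809/132) + 31586) = sqrt(-132/5809 + 31586) = sqrt(183482942/5809) = sqrt(1065852410078)/5809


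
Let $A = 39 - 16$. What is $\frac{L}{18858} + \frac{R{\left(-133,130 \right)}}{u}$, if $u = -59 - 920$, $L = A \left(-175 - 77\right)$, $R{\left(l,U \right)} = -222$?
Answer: $- \frac{35424}{439571} \approx -0.080588$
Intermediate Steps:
$A = 23$ ($A = 39 - 16 = 23$)
$L = -5796$ ($L = 23 \left(-175 - 77\right) = 23 \left(-252\right) = -5796$)
$u = -979$ ($u = -59 - 920 = -979$)
$\frac{L}{18858} + \frac{R{\left(-133,130 \right)}}{u} = - \frac{5796}{18858} - \frac{222}{-979} = \left(-5796\right) \frac{1}{18858} - - \frac{222}{979} = - \frac{138}{449} + \frac{222}{979} = - \frac{35424}{439571}$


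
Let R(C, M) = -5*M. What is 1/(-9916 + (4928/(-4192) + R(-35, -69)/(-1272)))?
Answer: -55544/550854665 ≈ -0.00010083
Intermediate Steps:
1/(-9916 + (4928/(-4192) + R(-35, -69)/(-1272))) = 1/(-9916 + (4928/(-4192) - 5*(-69)/(-1272))) = 1/(-9916 + (4928*(-1/4192) + 345*(-1/1272))) = 1/(-9916 + (-154/131 - 115/424)) = 1/(-9916 - 80361/55544) = 1/(-550854665/55544) = -55544/550854665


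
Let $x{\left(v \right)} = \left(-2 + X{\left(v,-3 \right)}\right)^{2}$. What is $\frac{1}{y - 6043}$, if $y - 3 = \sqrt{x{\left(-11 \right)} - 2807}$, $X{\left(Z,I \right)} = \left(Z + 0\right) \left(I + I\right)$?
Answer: $- \frac{6040}{36480311} - \frac{\sqrt{1289}}{36480311} \approx -0.00016655$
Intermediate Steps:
$X{\left(Z,I \right)} = 2 I Z$ ($X{\left(Z,I \right)} = Z 2 I = 2 I Z$)
$x{\left(v \right)} = \left(-2 - 6 v\right)^{2}$ ($x{\left(v \right)} = \left(-2 + 2 \left(-3\right) v\right)^{2} = \left(-2 - 6 v\right)^{2}$)
$y = 3 + \sqrt{1289}$ ($y = 3 + \sqrt{4 \left(1 + 3 \left(-11\right)\right)^{2} - 2807} = 3 + \sqrt{4 \left(1 - 33\right)^{2} - 2807} = 3 + \sqrt{4 \left(-32\right)^{2} - 2807} = 3 + \sqrt{4 \cdot 1024 - 2807} = 3 + \sqrt{4096 - 2807} = 3 + \sqrt{1289} \approx 38.903$)
$\frac{1}{y - 6043} = \frac{1}{\left(3 + \sqrt{1289}\right) - 6043} = \frac{1}{-6040 + \sqrt{1289}}$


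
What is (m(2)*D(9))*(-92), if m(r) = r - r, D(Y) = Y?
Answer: 0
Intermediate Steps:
m(r) = 0
(m(2)*D(9))*(-92) = (0*9)*(-92) = 0*(-92) = 0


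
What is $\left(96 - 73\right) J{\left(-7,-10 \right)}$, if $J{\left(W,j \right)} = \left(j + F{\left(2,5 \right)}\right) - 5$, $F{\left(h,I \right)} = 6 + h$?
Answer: $-161$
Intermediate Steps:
$J{\left(W,j \right)} = 3 + j$ ($J{\left(W,j \right)} = \left(j + \left(6 + 2\right)\right) - 5 = \left(j + 8\right) - 5 = \left(8 + j\right) - 5 = 3 + j$)
$\left(96 - 73\right) J{\left(-7,-10 \right)} = \left(96 - 73\right) \left(3 - 10\right) = 23 \left(-7\right) = -161$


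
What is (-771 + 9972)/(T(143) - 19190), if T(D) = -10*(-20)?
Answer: -3067/6330 ≈ -0.48452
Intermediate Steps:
T(D) = 200
(-771 + 9972)/(T(143) - 19190) = (-771 + 9972)/(200 - 19190) = 9201/(-18990) = 9201*(-1/18990) = -3067/6330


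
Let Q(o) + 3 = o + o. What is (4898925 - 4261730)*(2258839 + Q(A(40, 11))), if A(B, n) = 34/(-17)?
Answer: 1439316456240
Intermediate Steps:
A(B, n) = -2 (A(B, n) = 34*(-1/17) = -2)
Q(o) = -3 + 2*o (Q(o) = -3 + (o + o) = -3 + 2*o)
(4898925 - 4261730)*(2258839 + Q(A(40, 11))) = (4898925 - 4261730)*(2258839 + (-3 + 2*(-2))) = 637195*(2258839 + (-3 - 4)) = 637195*(2258839 - 7) = 637195*2258832 = 1439316456240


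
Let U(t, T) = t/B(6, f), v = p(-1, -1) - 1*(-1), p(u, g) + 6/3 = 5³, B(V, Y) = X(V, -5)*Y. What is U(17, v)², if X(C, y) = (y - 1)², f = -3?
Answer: 289/11664 ≈ 0.024777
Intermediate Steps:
X(C, y) = (-1 + y)²
B(V, Y) = 36*Y (B(V, Y) = (-1 - 5)²*Y = (-6)²*Y = 36*Y)
p(u, g) = 123 (p(u, g) = -2 + 5³ = -2 + 125 = 123)
v = 124 (v = 123 - 1*(-1) = 123 + 1 = 124)
U(t, T) = -t/108 (U(t, T) = t/((36*(-3))) = t/(-108) = t*(-1/108) = -t/108)
U(17, v)² = (-1/108*17)² = (-17/108)² = 289/11664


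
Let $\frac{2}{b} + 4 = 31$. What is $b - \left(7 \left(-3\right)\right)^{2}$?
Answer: $- \frac{11905}{27} \approx -440.93$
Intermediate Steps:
$b = \frac{2}{27}$ ($b = \frac{2}{-4 + 31} = \frac{2}{27} \approx 0.074074$)
$b - \left(7 \left(-3\right)\right)^{2} = \frac{2}{27} - \left(7 \left(-3\right)\right)^{2} = \frac{2}{27} - \left(-21\right)^{2} = \frac{2}{27} - 441 = - \frac{11905}{27}$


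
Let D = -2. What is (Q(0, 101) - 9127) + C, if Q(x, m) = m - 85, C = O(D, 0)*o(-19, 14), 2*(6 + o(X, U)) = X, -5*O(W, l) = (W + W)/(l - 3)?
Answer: -136603/15 ≈ -9106.9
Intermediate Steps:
O(W, l) = -2*W/(5*(-3 + l)) (O(W, l) = -(W + W)/(5*(l - 3)) = -2*W/(5*(-3 + l)))
o(X, U) = -6 + X/2
C = 62/15 (C = (-2*(-2)/(-15 + 5*0))*(-6 + (½)*(-19)) = (-2*(-2)/(-15 + 0))*(-6 - 19/2) = -2*(-2)/(-15)*(-31/2) = -2*(-2)*(-1/15)*(-31/2) = -4/15*(-31/2) = 62/15 ≈ 4.1333)
Q(x, m) = -85 + m
(Q(0, 101) - 9127) + C = ((-85 + 101) - 9127) + 62/15 = (16 - 9127) + 62/15 = -9111 + 62/15 = -136603/15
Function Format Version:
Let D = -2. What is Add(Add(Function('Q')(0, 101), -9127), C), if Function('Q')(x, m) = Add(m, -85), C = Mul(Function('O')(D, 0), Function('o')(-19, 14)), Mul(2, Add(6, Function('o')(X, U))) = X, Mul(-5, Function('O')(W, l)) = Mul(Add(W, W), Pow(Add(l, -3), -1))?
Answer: Rational(-136603, 15) ≈ -9106.9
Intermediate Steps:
Function('O')(W, l) = Mul(Rational(-2, 5), W, Pow(Add(-3, l), -1)) (Function('O')(W, l) = Mul(Rational(-1, 5), Mul(Add(W, W), Pow(Add(l, -3), -1))) = Mul(Rational(-1, 5), Mul(Mul(2, W), Pow(Add(-3, l), -1))) = Mul(Rational(-1, 5), Mul(2, W, Pow(Add(-3, l), -1))) = Mul(Rational(-2, 5), W, Pow(Add(-3, l), -1)))
Function('o')(X, U) = Add(-6, Mul(Rational(1, 2), X))
C = Rational(62, 15) (C = Mul(Mul(-2, -2, Pow(Add(-15, Mul(5, 0)), -1)), Add(-6, Mul(Rational(1, 2), -19))) = Mul(Mul(-2, -2, Pow(Add(-15, 0), -1)), Add(-6, Rational(-19, 2))) = Mul(Mul(-2, -2, Pow(-15, -1)), Rational(-31, 2)) = Mul(Mul(-2, -2, Rational(-1, 15)), Rational(-31, 2)) = Mul(Rational(-4, 15), Rational(-31, 2)) = Rational(62, 15) ≈ 4.1333)
Function('Q')(x, m) = Add(-85, m)
Add(Add(Function('Q')(0, 101), -9127), C) = Add(Add(Add(-85, 101), -9127), Rational(62, 15)) = Add(Add(16, -9127), Rational(62, 15)) = Add(-9111, Rational(62, 15)) = Rational(-136603, 15)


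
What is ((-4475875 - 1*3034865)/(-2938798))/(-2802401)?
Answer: -3755370/4117845226999 ≈ -9.1197e-7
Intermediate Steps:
((-4475875 - 1*3034865)/(-2938798))/(-2802401) = ((-4475875 - 3034865)*(-1/2938798))*(-1/2802401) = -7510740*(-1/2938798)*(-1/2802401) = (3755370/1469399)*(-1/2802401) = -3755370/4117845226999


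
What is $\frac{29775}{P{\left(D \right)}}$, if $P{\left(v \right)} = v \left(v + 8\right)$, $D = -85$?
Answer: $\frac{5955}{1309} \approx 4.5493$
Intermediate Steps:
$P{\left(v \right)} = v \left(8 + v\right)$
$\frac{29775}{P{\left(D \right)}} = \frac{29775}{\left(-85\right) \left(8 - 85\right)} = \frac{29775}{\left(-85\right) \left(-77\right)} = \frac{29775}{6545} = 29775 \cdot \frac{1}{6545} = \frac{5955}{1309}$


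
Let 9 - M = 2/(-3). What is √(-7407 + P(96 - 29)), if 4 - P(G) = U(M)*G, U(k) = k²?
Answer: I*√122974/3 ≈ 116.89*I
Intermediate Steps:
M = 29/3 (M = 9 - 2/(-3) = 9 - 2*(-1)/3 = 9 - 1*(-⅔) = 9 + ⅔ = 29/3 ≈ 9.6667)
P(G) = 4 - 841*G/9 (P(G) = 4 - (29/3)²*G = 4 - 841*G/9)
√(-7407 + P(96 - 29)) = √(-7407 + (4 - 841*(96 - 29)/9)) = √(-7407 + (4 - 841/9*67)) = √(-7407 + (4 - 56347/9)) = √(-7407 - 56311/9) = √(-122974/9) = I*√122974/3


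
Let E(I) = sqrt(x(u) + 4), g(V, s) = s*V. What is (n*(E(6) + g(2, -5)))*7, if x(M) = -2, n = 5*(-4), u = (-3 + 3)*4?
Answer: 1400 - 140*sqrt(2) ≈ 1202.0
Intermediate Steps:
g(V, s) = V*s
u = 0 (u = 0*4 = 0)
n = -20
E(I) = sqrt(2) (E(I) = sqrt(-2 + 4) = sqrt(2))
(n*(E(6) + g(2, -5)))*7 = -20*(sqrt(2) + 2*(-5))*7 = -20*(sqrt(2) - 10)*7 = -20*(-10 + sqrt(2))*7 = (200 - 20*sqrt(2))*7 = 1400 - 140*sqrt(2)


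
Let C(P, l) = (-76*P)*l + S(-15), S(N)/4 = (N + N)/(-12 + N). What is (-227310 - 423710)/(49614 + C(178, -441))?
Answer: -2929590/27069599 ≈ -0.10822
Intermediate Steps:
S(N) = 8*N/(-12 + N) (S(N) = 4*((N + N)/(-12 + N)) = 4*((2*N)/(-12 + N)) = 4*(2*N/(-12 + N)) = 8*N/(-12 + N))
C(P, l) = 40/9 - 76*P*l (C(P, l) = (-76*P)*l + 8*(-15)/(-12 - 15) = -76*P*l + 8*(-15)/(-27) = -76*P*l + 8*(-15)*(-1/27) = -76*P*l + 40/9 = 40/9 - 76*P*l)
(-227310 - 423710)/(49614 + C(178, -441)) = (-227310 - 423710)/(49614 + (40/9 - 76*178*(-441))) = -651020/(49614 + (40/9 + 5965848)) = -651020/(49614 + 53692672/9) = -651020/54139198/9 = -651020*9/54139198 = -2929590/27069599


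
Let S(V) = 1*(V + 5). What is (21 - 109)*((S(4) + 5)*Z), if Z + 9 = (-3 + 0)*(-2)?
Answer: 3696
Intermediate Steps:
Z = -3 (Z = -9 + (-3 + 0)*(-2) = -9 - 3*(-2) = -9 + 6 = -3)
S(V) = 5 + V (S(V) = 1*(5 + V) = 5 + V)
(21 - 109)*((S(4) + 5)*Z) = (21 - 109)*(((5 + 4) + 5)*(-3)) = -88*(9 + 5)*(-3) = -1232*(-3) = -88*(-42) = 3696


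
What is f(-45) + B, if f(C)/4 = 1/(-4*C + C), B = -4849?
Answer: -654611/135 ≈ -4849.0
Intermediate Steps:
f(C) = -4/(3*C) (f(C) = 4/(-4*C + C) = 4/((-3*C)) = 4*(-1/(3*C)) = -4/(3*C))
f(-45) + B = -4/3/(-45) - 4849 = -4/3*(-1/45) - 4849 = 4/135 - 4849 = -654611/135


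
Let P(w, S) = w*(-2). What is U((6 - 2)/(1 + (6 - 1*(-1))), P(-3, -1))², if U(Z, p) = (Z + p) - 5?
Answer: 9/4 ≈ 2.2500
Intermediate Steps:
P(w, S) = -2*w
U(Z, p) = -5 + Z + p
U((6 - 2)/(1 + (6 - 1*(-1))), P(-3, -1))² = (-5 + (6 - 2)/(1 + (6 - 1*(-1))) - 2*(-3))² = (-5 + 4/(1 + (6 + 1)) + 6)² = (-5 + 4/(1 + 7) + 6)² = (-5 + 4/8 + 6)² = (-5 + 4*(⅛) + 6)² = (-5 + ½ + 6)² = (3/2)² = 9/4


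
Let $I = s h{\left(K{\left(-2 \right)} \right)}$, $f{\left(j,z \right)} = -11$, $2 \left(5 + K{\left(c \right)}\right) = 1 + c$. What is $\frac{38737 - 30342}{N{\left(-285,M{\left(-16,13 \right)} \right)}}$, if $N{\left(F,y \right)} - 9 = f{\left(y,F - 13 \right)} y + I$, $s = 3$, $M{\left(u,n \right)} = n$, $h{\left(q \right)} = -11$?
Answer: $- \frac{8395}{167} \approx -50.269$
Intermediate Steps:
$K{\left(c \right)} = - \frac{9}{2} + \frac{c}{2}$ ($K{\left(c \right)} = -5 + \frac{1 + c}{2} = -5 + \left(\frac{1}{2} + \frac{c}{2}\right) = - \frac{9}{2} + \frac{c}{2}$)
$I = -33$ ($I = 3 \left(-11\right) = -33$)
$N{\left(F,y \right)} = -24 - 11 y$ ($N{\left(F,y \right)} = 9 - \left(33 + 11 y\right) = -24 - 11 y$)
$\frac{38737 - 30342}{N{\left(-285,M{\left(-16,13 \right)} \right)}} = \frac{38737 - 30342}{-24 - 143} = \frac{8395}{-24 - 143} = \frac{8395}{-167} = 8395 \left(- \frac{1}{167}\right) = - \frac{8395}{167}$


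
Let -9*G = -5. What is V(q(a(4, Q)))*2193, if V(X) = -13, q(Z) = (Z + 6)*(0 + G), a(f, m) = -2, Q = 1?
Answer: -28509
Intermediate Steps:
G = 5/9 (G = -⅑*(-5) = 5/9 ≈ 0.55556)
q(Z) = 10/3 + 5*Z/9 (q(Z) = (Z + 6)*(0 + 5/9) = (6 + Z)*(5/9) = 10/3 + 5*Z/9)
V(q(a(4, Q)))*2193 = -13*2193 = -28509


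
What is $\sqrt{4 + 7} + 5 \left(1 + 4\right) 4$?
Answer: $100 + \sqrt{11} \approx 103.32$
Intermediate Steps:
$\sqrt{4 + 7} + 5 \left(1 + 4\right) 4 = \sqrt{11} + 5 \cdot 5 \cdot 4 = \sqrt{11} + 25 \cdot 4 = \sqrt{11} + 100 = 100 + \sqrt{11}$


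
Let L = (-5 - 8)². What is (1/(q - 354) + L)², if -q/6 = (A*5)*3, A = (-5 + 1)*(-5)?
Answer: 132514200625/4639716 ≈ 28561.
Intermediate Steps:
A = 20 (A = -4*(-5) = 20)
q = -1800 (q = -6*20*5*3 = -600*3 = -6*300 = -1800)
L = 169 (L = (-13)² = 169)
(1/(q - 354) + L)² = (1/(-1800 - 354) + 169)² = (1/(-2154) + 169)² = (-1/2154 + 169)² = (364025/2154)² = 132514200625/4639716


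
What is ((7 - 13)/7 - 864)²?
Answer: 36650916/49 ≈ 7.4798e+5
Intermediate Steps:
((7 - 13)/7 - 864)² = (-6*⅐ - 864)² = (-6/7 - 864)² = (-6054/7)² = 36650916/49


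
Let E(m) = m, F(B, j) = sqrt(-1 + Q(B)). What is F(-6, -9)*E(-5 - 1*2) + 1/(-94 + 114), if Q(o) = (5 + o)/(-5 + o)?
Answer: 1/20 - 7*I*sqrt(110)/11 ≈ 0.05 - 6.6742*I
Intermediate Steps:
Q(o) = (5 + o)/(-5 + o)
F(B, j) = sqrt(-1 + (5 + B)/(-5 + B))
F(-6, -9)*E(-5 - 1*2) + 1/(-94 + 114) = (sqrt(10)*sqrt(1/(-5 - 6)))*(-5 - 1*2) + 1/(-94 + 114) = (sqrt(10)*sqrt(1/(-11)))*(-5 - 2) + 1/20 = (sqrt(10)*sqrt(-1/11))*(-7) + 1/20 = (sqrt(10)*(I*sqrt(11)/11))*(-7) + 1/20 = (I*sqrt(110)/11)*(-7) + 1/20 = -7*I*sqrt(110)/11 + 1/20 = 1/20 - 7*I*sqrt(110)/11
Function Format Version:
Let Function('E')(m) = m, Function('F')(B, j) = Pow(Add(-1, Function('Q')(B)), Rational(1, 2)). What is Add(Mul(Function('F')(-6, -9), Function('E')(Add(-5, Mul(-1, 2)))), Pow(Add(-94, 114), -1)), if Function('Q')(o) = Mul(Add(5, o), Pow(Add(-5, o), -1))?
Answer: Add(Rational(1, 20), Mul(Rational(-7, 11), I, Pow(110, Rational(1, 2)))) ≈ Add(0.050000, Mul(-6.6742, I))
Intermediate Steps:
Function('Q')(o) = Mul(Pow(Add(-5, o), -1), Add(5, o))
Function('F')(B, j) = Pow(Add(-1, Mul(Pow(Add(-5, B), -1), Add(5, B))), Rational(1, 2))
Add(Mul(Function('F')(-6, -9), Function('E')(Add(-5, Mul(-1, 2)))), Pow(Add(-94, 114), -1)) = Add(Mul(Mul(Pow(10, Rational(1, 2)), Pow(Pow(Add(-5, -6), -1), Rational(1, 2))), Add(-5, Mul(-1, 2))), Pow(Add(-94, 114), -1)) = Add(Mul(Mul(Pow(10, Rational(1, 2)), Pow(Pow(-11, -1), Rational(1, 2))), Add(-5, -2)), Pow(20, -1)) = Add(Mul(Mul(Pow(10, Rational(1, 2)), Pow(Rational(-1, 11), Rational(1, 2))), -7), Rational(1, 20)) = Add(Mul(Mul(Pow(10, Rational(1, 2)), Mul(Rational(1, 11), I, Pow(11, Rational(1, 2)))), -7), Rational(1, 20)) = Add(Mul(Mul(Rational(1, 11), I, Pow(110, Rational(1, 2))), -7), Rational(1, 20)) = Add(Mul(Rational(-7, 11), I, Pow(110, Rational(1, 2))), Rational(1, 20)) = Add(Rational(1, 20), Mul(Rational(-7, 11), I, Pow(110, Rational(1, 2))))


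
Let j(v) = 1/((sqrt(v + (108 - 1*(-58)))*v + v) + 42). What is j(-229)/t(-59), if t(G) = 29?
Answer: I/(29*(-187*I + 687*sqrt(7))) ≈ -1.9313e-6 + 1.8773e-5*I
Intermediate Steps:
j(v) = 1/(42 + v + v*sqrt(166 + v)) (j(v) = 1/((sqrt(v + (108 + 58))*v + v) + 42) = 1/((sqrt(v + 166)*v + v) + 42) = 1/((sqrt(166 + v)*v + v) + 42) = 1/((v*sqrt(166 + v) + v) + 42) = 1/((v + v*sqrt(166 + v)) + 42) = 1/(42 + v + v*sqrt(166 + v)))
j(-229)/t(-59) = 1/(42 - 229 - 229*sqrt(166 - 229)*29) = (1/29)/(42 - 229 - 687*I*sqrt(7)) = (1/29)/(-187 - 687*I*sqrt(7)) = 1/(29*(-187 - 687*I*sqrt(7)))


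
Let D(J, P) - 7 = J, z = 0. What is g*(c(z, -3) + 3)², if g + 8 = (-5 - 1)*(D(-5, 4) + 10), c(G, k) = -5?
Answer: -320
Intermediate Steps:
D(J, P) = 7 + J
g = -80 (g = -8 + (-5 - 1)*((7 - 5) + 10) = -8 - 6*(2 + 10) = -8 - 6*12 = -8 - 72 = -80)
g*(c(z, -3) + 3)² = -80*(-5 + 3)² = -80*(-2)² = -80*4 = -320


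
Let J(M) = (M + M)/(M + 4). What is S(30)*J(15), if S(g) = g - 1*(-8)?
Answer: 60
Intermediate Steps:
S(g) = 8 + g (S(g) = g + 8 = 8 + g)
J(M) = 2*M/(4 + M) (J(M) = (2*M)/(4 + M) = 2*M/(4 + M))
S(30)*J(15) = (8 + 30)*(2*15/(4 + 15)) = 38*(2*15/19) = 38*(2*15*(1/19)) = 38*(30/19) = 60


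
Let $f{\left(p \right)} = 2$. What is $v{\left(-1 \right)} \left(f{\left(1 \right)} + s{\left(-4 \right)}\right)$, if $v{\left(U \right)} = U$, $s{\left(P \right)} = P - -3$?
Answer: $-1$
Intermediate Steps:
$s{\left(P \right)} = 3 + P$ ($s{\left(P \right)} = P + 3 = 3 + P$)
$v{\left(-1 \right)} \left(f{\left(1 \right)} + s{\left(-4 \right)}\right) = - (2 + \left(3 - 4\right)) = - (2 - 1) = \left(-1\right) 1 = -1$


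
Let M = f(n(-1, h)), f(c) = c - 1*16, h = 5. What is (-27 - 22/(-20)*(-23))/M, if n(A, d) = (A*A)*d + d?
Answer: 523/60 ≈ 8.7167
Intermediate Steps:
n(A, d) = d + d*A**2 (n(A, d) = A**2*d + d = d*A**2 + d = d + d*A**2)
f(c) = -16 + c (f(c) = c - 16 = -16 + c)
M = -6 (M = -16 + 5*(1 + (-1)**2) = -16 + 5*(1 + 1) = -16 + 5*2 = -16 + 10 = -6)
(-27 - 22/(-20)*(-23))/M = (-27 - 22/(-20)*(-23))/(-6) = (-27 - 22*(-1/20)*(-23))*(-1/6) = (-27 + (11/10)*(-23))*(-1/6) = (-27 - 253/10)*(-1/6) = -523/10*(-1/6) = 523/60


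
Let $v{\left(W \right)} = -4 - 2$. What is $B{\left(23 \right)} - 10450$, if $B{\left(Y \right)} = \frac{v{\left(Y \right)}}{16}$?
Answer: $- \frac{83603}{8} \approx -10450.0$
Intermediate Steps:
$v{\left(W \right)} = -6$
$B{\left(Y \right)} = - \frac{3}{8}$ ($B{\left(Y \right)} = - \frac{6}{16} = \left(-6\right) \frac{1}{16} = - \frac{3}{8}$)
$B{\left(23 \right)} - 10450 = - \frac{3}{8} - 10450 = - \frac{83603}{8}$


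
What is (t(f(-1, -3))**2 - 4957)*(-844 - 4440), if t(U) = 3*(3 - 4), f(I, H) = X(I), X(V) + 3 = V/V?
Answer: 26145232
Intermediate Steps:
X(V) = -2 (X(V) = -3 + V/V = -3 + 1 = -2)
f(I, H) = -2
t(U) = -3 (t(U) = 3*(-1) = -3)
(t(f(-1, -3))**2 - 4957)*(-844 - 4440) = ((-3)**2 - 4957)*(-844 - 4440) = (9 - 4957)*(-5284) = -4948*(-5284) = 26145232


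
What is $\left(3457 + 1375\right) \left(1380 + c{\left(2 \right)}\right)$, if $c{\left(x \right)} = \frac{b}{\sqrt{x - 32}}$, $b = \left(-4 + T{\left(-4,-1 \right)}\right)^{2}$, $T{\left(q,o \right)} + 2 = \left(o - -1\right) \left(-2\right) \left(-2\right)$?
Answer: $6668160 - \frac{28992 i \sqrt{30}}{5} \approx 6.6682 \cdot 10^{6} - 31759.0 i$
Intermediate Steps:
$T{\left(q,o \right)} = 2 + 4 o$ ($T{\left(q,o \right)} = -2 + \left(o - -1\right) \left(-2\right) \left(-2\right) = -2 + \left(o + 1\right) \left(-2\right) \left(-2\right) = -2 + \left(1 + o\right) \left(-2\right) \left(-2\right) = -2 + \left(-2 - 2 o\right) \left(-2\right) = -2 + \left(4 + 4 o\right) = 2 + 4 o$)
$b = 36$ ($b = \left(-4 + \left(2 + 4 \left(-1\right)\right)\right)^{2} = \left(-4 + \left(2 - 4\right)\right)^{2} = \left(-4 - 2\right)^{2} = \left(-6\right)^{2} = 36$)
$c{\left(x \right)} = \frac{36}{\sqrt{-32 + x}}$ ($c{\left(x \right)} = \frac{36}{\sqrt{x - 32}} = \frac{36}{\sqrt{-32 + x}}$)
$\left(3457 + 1375\right) \left(1380 + c{\left(2 \right)}\right) = \left(3457 + 1375\right) \left(1380 + \frac{36}{\sqrt{-32 + 2}}\right) = 4832 \left(1380 + \frac{36}{i \sqrt{30}}\right) = 4832 \left(1380 + 36 \left(- \frac{i \sqrt{30}}{30}\right)\right) = 4832 \left(1380 - \frac{6 i \sqrt{30}}{5}\right) = 6668160 - \frac{28992 i \sqrt{30}}{5}$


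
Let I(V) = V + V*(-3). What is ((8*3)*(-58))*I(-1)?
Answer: -2784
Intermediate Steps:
I(V) = -2*V (I(V) = V - 3*V = -2*V)
((8*3)*(-58))*I(-1) = ((8*3)*(-58))*(-2*(-1)) = (24*(-58))*2 = -1392*2 = -2784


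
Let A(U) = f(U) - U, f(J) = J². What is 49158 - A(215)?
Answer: 3148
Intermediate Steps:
A(U) = U² - U
49158 - A(215) = 49158 - 215*(-1 + 215) = 49158 - 215*214 = 49158 - 1*46010 = 49158 - 46010 = 3148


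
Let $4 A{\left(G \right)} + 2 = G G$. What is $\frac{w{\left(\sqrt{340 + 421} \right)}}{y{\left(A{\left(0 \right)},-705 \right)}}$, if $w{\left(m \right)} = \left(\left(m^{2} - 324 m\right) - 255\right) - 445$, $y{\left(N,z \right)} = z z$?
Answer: $\frac{61}{497025} - \frac{36 \sqrt{761}}{55225} \approx -0.01786$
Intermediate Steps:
$A{\left(G \right)} = - \frac{1}{2} + \frac{G^{2}}{4}$ ($A{\left(G \right)} = - \frac{1}{2} + \frac{G G}{4} = - \frac{1}{2} + \frac{G^{2}}{4}$)
$y{\left(N,z \right)} = z^{2}$
$w{\left(m \right)} = -700 + m^{2} - 324 m$ ($w{\left(m \right)} = \left(\left(m^{2} - 324 m\right) - 255\right) - 445 = \left(-255 + m^{2} - 324 m\right) - 445 = -700 + m^{2} - 324 m$)
$\frac{w{\left(\sqrt{340 + 421} \right)}}{y{\left(A{\left(0 \right)},-705 \right)}} = \frac{-700 + \left(\sqrt{340 + 421}\right)^{2} - 324 \sqrt{340 + 421}}{\left(-705\right)^{2}} = \frac{-700 + \left(\sqrt{761}\right)^{2} - 324 \sqrt{761}}{497025} = \left(-700 + 761 - 324 \sqrt{761}\right) \frac{1}{497025} = \left(61 - 324 \sqrt{761}\right) \frac{1}{497025} = \frac{61}{497025} - \frac{36 \sqrt{761}}{55225}$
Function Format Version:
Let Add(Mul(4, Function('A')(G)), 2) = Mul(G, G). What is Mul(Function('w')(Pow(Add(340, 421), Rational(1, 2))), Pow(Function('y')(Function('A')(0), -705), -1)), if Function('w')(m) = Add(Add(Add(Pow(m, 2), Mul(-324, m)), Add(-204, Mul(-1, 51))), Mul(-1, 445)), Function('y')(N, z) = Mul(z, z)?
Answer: Add(Rational(61, 497025), Mul(Rational(-36, 55225), Pow(761, Rational(1, 2)))) ≈ -0.017860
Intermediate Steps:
Function('A')(G) = Add(Rational(-1, 2), Mul(Rational(1, 4), Pow(G, 2))) (Function('A')(G) = Add(Rational(-1, 2), Mul(Rational(1, 4), Mul(G, G))) = Add(Rational(-1, 2), Mul(Rational(1, 4), Pow(G, 2))))
Function('y')(N, z) = Pow(z, 2)
Function('w')(m) = Add(-700, Pow(m, 2), Mul(-324, m)) (Function('w')(m) = Add(Add(Add(Pow(m, 2), Mul(-324, m)), Add(-204, -51)), -445) = Add(Add(Add(Pow(m, 2), Mul(-324, m)), -255), -445) = Add(Add(-255, Pow(m, 2), Mul(-324, m)), -445) = Add(-700, Pow(m, 2), Mul(-324, m)))
Mul(Function('w')(Pow(Add(340, 421), Rational(1, 2))), Pow(Function('y')(Function('A')(0), -705), -1)) = Mul(Add(-700, Pow(Pow(Add(340, 421), Rational(1, 2)), 2), Mul(-324, Pow(Add(340, 421), Rational(1, 2)))), Pow(Pow(-705, 2), -1)) = Mul(Add(-700, Pow(Pow(761, Rational(1, 2)), 2), Mul(-324, Pow(761, Rational(1, 2)))), Pow(497025, -1)) = Mul(Add(-700, 761, Mul(-324, Pow(761, Rational(1, 2)))), Rational(1, 497025)) = Mul(Add(61, Mul(-324, Pow(761, Rational(1, 2)))), Rational(1, 497025)) = Add(Rational(61, 497025), Mul(Rational(-36, 55225), Pow(761, Rational(1, 2))))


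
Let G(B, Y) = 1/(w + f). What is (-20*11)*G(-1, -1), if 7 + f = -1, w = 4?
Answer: 55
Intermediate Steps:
f = -8 (f = -7 - 1 = -8)
G(B, Y) = -1/4 (G(B, Y) = 1/(4 - 8) = 1/(-4) = -1/4)
(-20*11)*G(-1, -1) = -20*11*(-1/4) = -220*(-1/4) = 55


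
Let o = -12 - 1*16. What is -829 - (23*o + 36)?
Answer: -221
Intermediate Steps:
o = -28 (o = -12 - 16 = -28)
-829 - (23*o + 36) = -829 - (23*(-28) + 36) = -829 - (-644 + 36) = -829 - 1*(-608) = -829 + 608 = -221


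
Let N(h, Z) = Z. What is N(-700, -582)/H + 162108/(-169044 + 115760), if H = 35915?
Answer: -133025457/43493065 ≈ -3.0585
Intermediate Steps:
N(-700, -582)/H + 162108/(-169044 + 115760) = -582/35915 + 162108/(-169044 + 115760) = -582*1/35915 + 162108/(-53284) = -582/35915 + 162108*(-1/53284) = -582/35915 - 40527/13321 = -133025457/43493065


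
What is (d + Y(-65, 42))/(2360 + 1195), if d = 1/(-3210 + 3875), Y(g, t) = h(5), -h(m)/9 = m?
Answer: -29924/2364075 ≈ -0.012658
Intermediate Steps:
h(m) = -9*m
Y(g, t) = -45 (Y(g, t) = -9*5 = -45)
d = 1/665 ≈ 0.0015038
(d + Y(-65, 42))/(2360 + 1195) = (1/665 - 45)/(2360 + 1195) = -29924/665/3555 = -29924/665*1/3555 = -29924/2364075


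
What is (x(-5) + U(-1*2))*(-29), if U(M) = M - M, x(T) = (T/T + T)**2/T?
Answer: 464/5 ≈ 92.800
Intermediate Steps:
x(T) = (1 + T)**2/T
U(M) = 0
(x(-5) + U(-1*2))*(-29) = ((1 - 5)**2/(-5) + 0)*(-29) = (-1/5*(-4)**2 + 0)*(-29) = (-1/5*16 + 0)*(-29) = (-16/5 + 0)*(-29) = -16/5*(-29) = 464/5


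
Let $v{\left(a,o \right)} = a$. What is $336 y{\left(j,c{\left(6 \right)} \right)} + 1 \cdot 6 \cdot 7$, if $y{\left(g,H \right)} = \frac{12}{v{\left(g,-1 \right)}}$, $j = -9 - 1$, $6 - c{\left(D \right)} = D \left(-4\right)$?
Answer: $- \frac{1806}{5} \approx -361.2$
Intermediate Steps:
$c{\left(D \right)} = 6 + 4 D$ ($c{\left(D \right)} = 6 - D \left(-4\right) = 6 - - 4 D = 6 + 4 D$)
$j = -10$ ($j = -9 - 1 = -10$)
$y{\left(g,H \right)} = \frac{12}{g}$
$336 y{\left(j,c{\left(6 \right)} \right)} + 1 \cdot 6 \cdot 7 = 336 \frac{12}{-10} + 1 \cdot 6 \cdot 7 = 336 \cdot 12 \left(- \frac{1}{10}\right) + 6 \cdot 7 = 336 \left(- \frac{6}{5}\right) + 42 = - \frac{2016}{5} + 42 = - \frac{1806}{5}$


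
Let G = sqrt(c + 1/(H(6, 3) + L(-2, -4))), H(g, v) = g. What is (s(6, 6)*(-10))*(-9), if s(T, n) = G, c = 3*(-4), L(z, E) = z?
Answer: 45*I*sqrt(47) ≈ 308.5*I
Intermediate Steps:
c = -12
G = I*sqrt(47)/2 (G = sqrt(-12 + 1/(6 - 2)) = sqrt(-12 + 1/4) = sqrt(-47/4) = I*sqrt(47)/2 ≈ 3.4278*I)
s(T, n) = I*sqrt(47)/2
(s(6, 6)*(-10))*(-9) = ((I*sqrt(47)/2)*(-10))*(-9) = -5*I*sqrt(47)*(-9) = 45*I*sqrt(47)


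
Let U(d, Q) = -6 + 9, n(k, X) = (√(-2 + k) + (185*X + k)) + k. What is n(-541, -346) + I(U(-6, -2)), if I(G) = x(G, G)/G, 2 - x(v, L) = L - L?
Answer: -195274/3 + I*√543 ≈ -65091.0 + 23.302*I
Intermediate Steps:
n(k, X) = √(-2 + k) + 2*k + 185*X (n(k, X) = (√(-2 + k) + (k + 185*X)) + k = (k + √(-2 + k) + 185*X) + k = √(-2 + k) + 2*k + 185*X)
x(v, L) = 2 (x(v, L) = 2 - (L - L) = 2 - 1*0 = 2 + 0 = 2)
U(d, Q) = 3
I(G) = 2/G
n(-541, -346) + I(U(-6, -2)) = (√(-2 - 541) + 2*(-541) + 185*(-346)) + 2/3 = (√(-543) - 1082 - 64010) + 2*(⅓) = (I*√543 - 1082 - 64010) + ⅔ = (-65092 + I*√543) + ⅔ = -195274/3 + I*√543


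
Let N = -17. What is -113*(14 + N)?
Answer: 339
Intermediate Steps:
-113*(14 + N) = -113*(14 - 17) = -113*(-3) = 339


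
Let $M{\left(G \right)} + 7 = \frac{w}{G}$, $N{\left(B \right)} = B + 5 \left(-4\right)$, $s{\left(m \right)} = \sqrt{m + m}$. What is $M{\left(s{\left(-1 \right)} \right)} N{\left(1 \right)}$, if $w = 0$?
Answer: $133$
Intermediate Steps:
$s{\left(m \right)} = \sqrt{2} \sqrt{m}$ ($s{\left(m \right)} = \sqrt{2 m} = \sqrt{2} \sqrt{m}$)
$N{\left(B \right)} = -20 + B$ ($N{\left(B \right)} = B - 20 = -20 + B$)
$M{\left(G \right)} = -7$ ($M{\left(G \right)} = -7 + \frac{0}{G} = -7 + 0 = -7$)
$M{\left(s{\left(-1 \right)} \right)} N{\left(1 \right)} = - 7 \left(-20 + 1\right) = \left(-7\right) \left(-19\right) = 133$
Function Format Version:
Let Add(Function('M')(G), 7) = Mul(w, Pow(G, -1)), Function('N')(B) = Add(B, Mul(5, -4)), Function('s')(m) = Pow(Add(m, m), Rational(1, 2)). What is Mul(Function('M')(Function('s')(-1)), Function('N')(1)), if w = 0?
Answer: 133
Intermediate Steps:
Function('s')(m) = Mul(Pow(2, Rational(1, 2)), Pow(m, Rational(1, 2))) (Function('s')(m) = Pow(Mul(2, m), Rational(1, 2)) = Mul(Pow(2, Rational(1, 2)), Pow(m, Rational(1, 2))))
Function('N')(B) = Add(-20, B) (Function('N')(B) = Add(B, -20) = Add(-20, B))
Function('M')(G) = -7 (Function('M')(G) = Add(-7, Mul(0, Pow(G, -1))) = Add(-7, 0) = -7)
Mul(Function('M')(Function('s')(-1)), Function('N')(1)) = Mul(-7, Add(-20, 1)) = Mul(-7, -19) = 133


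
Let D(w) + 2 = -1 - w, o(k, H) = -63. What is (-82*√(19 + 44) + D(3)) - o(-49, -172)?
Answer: 57 - 246*√7 ≈ -593.85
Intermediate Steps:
D(w) = -3 - w (D(w) = -2 + (-1 - w) = -3 - w)
(-82*√(19 + 44) + D(3)) - o(-49, -172) = (-82*√(19 + 44) + (-3 - 1*3)) - 1*(-63) = (-246*√7 + (-3 - 3)) + 63 = (-246*√7 - 6) + 63 = (-6 - 246*√7) + 63 = 57 - 246*√7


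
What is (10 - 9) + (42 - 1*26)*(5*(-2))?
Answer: -159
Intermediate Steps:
(10 - 9) + (42 - 1*26)*(5*(-2)) = 1 + (42 - 26)*(-10) = 1 + 16*(-10) = 1 - 160 = -159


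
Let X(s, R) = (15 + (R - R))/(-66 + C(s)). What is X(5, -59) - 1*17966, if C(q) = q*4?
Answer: -826451/46 ≈ -17966.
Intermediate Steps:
C(q) = 4*q
X(s, R) = 15/(-66 + 4*s) (X(s, R) = (15 + (R - R))/(-66 + 4*s) = (15 + 0)/(-66 + 4*s) = 15/(-66 + 4*s))
X(5, -59) - 1*17966 = 15/(2*(-33 + 2*5)) - 1*17966 = 15/(2*(-33 + 10)) - 17966 = (15/2)/(-23) - 17966 = (15/2)*(-1/23) - 17966 = -15/46 - 17966 = -826451/46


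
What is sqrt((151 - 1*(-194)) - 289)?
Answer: 2*sqrt(14) ≈ 7.4833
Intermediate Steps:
sqrt((151 - 1*(-194)) - 289) = sqrt((151 + 194) - 289) = sqrt(345 - 289) = sqrt(56) = 2*sqrt(14)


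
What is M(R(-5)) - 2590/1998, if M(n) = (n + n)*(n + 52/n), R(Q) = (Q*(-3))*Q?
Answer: 306523/27 ≈ 11353.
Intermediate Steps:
R(Q) = -3*Q² (R(Q) = (-3*Q)*Q = -3*Q²)
M(n) = 2*n*(n + 52/n) (M(n) = (2*n)*(n + 52/n) = 2*n*(n + 52/n))
M(R(-5)) - 2590/1998 = (104 + 2*(-3*(-5)²)²) - 2590/1998 = (104 + 2*(-3*25)²) - 2590/1998 = (104 + 2*(-75)²) - 1*35/27 = (104 + 2*5625) - 35/27 = (104 + 11250) - 35/27 = 11354 - 35/27 = 306523/27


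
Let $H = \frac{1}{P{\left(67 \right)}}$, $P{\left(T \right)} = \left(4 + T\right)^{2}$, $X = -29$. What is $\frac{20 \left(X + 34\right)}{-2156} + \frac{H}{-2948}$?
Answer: $- \frac{33774749}{728182532} \approx -0.046382$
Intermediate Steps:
$H = \frac{1}{5041}$ ($H = \frac{1}{\left(4 + 67\right)^{2}} = \frac{1}{71^{2}} = \frac{1}{5041} \approx 0.00019837$)
$\frac{20 \left(X + 34\right)}{-2156} + \frac{H}{-2948} = \frac{20 \left(-29 + 34\right)}{-2156} + \frac{1}{5041 \left(-2948\right)} = 20 \cdot 5 \left(- \frac{1}{2156}\right) + \frac{1}{5041} \left(- \frac{1}{2948}\right) = 100 \left(- \frac{1}{2156}\right) - \frac{1}{14860868} = - \frac{25}{539} - \frac{1}{14860868} = - \frac{33774749}{728182532}$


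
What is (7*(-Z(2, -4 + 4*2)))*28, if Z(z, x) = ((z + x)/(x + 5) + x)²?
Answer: -38416/9 ≈ -4268.4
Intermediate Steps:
Z(z, x) = (x + (x + z)/(5 + x))² (Z(z, x) = ((x + z)/(5 + x) + x)² = (x + (x + z)/(5 + x))²)
(7*(-Z(2, -4 + 4*2)))*28 = (7*(-(2 + (-4 + 4*2)² + 6*(-4 + 4*2))²/(5 + (-4 + 4*2))²))*28 = (7*(-(2 + (-4 + 8)² + 6*(-4 + 8))²/(5 + (-4 + 8))²))*28 = (7*(-(2 + 4² + 6*4)²/(5 + 4)²))*28 = (7*(-(2 + 16 + 24)²/9²))*28 = (7*(-42²/81))*28 = (7*(-1764/81))*28 = (7*(-1*196/9))*28 = (7*(-196/9))*28 = -1372/9*28 = -38416/9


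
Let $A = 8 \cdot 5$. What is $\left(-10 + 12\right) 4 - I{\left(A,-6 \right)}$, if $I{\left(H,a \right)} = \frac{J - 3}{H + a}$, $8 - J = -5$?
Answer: $\frac{131}{17} \approx 7.7059$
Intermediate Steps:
$J = 13$ ($J = 8 - -5 = 8 + 5 = 13$)
$A = 40$
$I{\left(H,a \right)} = \frac{10}{H + a}$ ($I{\left(H,a \right)} = \frac{13 - 3}{H + a} = \frac{10}{H + a}$)
$\left(-10 + 12\right) 4 - I{\left(A,-6 \right)} = \left(-10 + 12\right) 4 - \frac{10}{40 - 6} = 2 \cdot 4 - \frac{10}{34} = 8 - 10 \cdot \frac{1}{34} = 8 - \frac{5}{17} = \frac{131}{17}$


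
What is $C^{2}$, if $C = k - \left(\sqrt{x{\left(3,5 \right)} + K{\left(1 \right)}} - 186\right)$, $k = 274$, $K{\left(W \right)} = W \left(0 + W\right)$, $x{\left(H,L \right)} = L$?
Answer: $\left(460 - \sqrt{6}\right)^{2} \approx 2.0935 \cdot 10^{5}$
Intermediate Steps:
$K{\left(W \right)} = W^{2}$ ($K{\left(W \right)} = W W = W^{2}$)
$C = 460 - \sqrt{6}$ ($C = 274 - \left(\sqrt{5 + 1^{2}} - 186\right) = 274 - \left(\sqrt{5 + 1} - 186\right) = 274 - \left(\sqrt{6} - 186\right) = 274 - \left(-186 + \sqrt{6}\right) = 274 + \left(186 - \sqrt{6}\right) = 460 - \sqrt{6} \approx 457.55$)
$C^{2} = \left(460 - \sqrt{6}\right)^{2}$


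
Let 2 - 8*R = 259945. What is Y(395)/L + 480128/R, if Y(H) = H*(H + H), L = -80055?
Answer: -77721677894/4161947373 ≈ -18.674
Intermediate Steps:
R = -259943/8 (R = 1/4 - 1/8*259945 = 1/4 - 259945/8 = -259943/8 ≈ -32493.)
Y(H) = 2*H**2 (Y(H) = H*(2*H) = 2*H**2)
Y(395)/L + 480128/R = (2*395**2)/(-80055) + 480128/(-259943/8) = (2*156025)*(-1/80055) + 480128*(-8/259943) = 312050*(-1/80055) - 3841024/259943 = -62410/16011 - 3841024/259943 = -77721677894/4161947373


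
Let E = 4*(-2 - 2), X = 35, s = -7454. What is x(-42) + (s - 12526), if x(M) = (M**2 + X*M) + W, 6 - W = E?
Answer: -19664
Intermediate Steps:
E = -16 (E = 4*(-4) = -16)
W = 22 (W = 6 - 1*(-16) = 6 + 16 = 22)
x(M) = 22 + M**2 + 35*M (x(M) = (M**2 + 35*M) + 22 = 22 + M**2 + 35*M)
x(-42) + (s - 12526) = (22 + (-42)**2 + 35*(-42)) + (-7454 - 12526) = (22 + 1764 - 1470) - 19980 = 316 - 19980 = -19664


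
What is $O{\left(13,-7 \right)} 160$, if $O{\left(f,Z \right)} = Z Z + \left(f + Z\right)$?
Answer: $8800$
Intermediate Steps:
$O{\left(f,Z \right)} = Z + f + Z^{2}$ ($O{\left(f,Z \right)} = Z^{2} + \left(Z + f\right) = Z + f + Z^{2}$)
$O{\left(13,-7 \right)} 160 = \left(-7 + 13 + \left(-7\right)^{2}\right) 160 = \left(-7 + 13 + 49\right) 160 = 55 \cdot 160 = 8800$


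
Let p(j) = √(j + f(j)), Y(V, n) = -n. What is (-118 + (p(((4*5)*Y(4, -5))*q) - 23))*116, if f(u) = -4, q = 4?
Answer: -16356 + 696*√11 ≈ -14048.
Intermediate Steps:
p(j) = √(-4 + j) (p(j) = √(j - 4) = √(-4 + j))
(-118 + (p(((4*5)*Y(4, -5))*q) - 23))*116 = (-118 + (√(-4 + ((4*5)*(-1*(-5)))*4) - 23))*116 = (-118 + (√(-4 + (20*5)*4) - 23))*116 = (-118 + (√(-4 + 100*4) - 23))*116 = (-118 + (√(-4 + 400) - 23))*116 = (-118 + (√396 - 23))*116 = (-118 + (6*√11 - 23))*116 = (-118 + (-23 + 6*√11))*116 = (-141 + 6*√11)*116 = -16356 + 696*√11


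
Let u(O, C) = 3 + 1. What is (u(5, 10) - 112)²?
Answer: 11664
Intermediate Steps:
u(O, C) = 4
(u(5, 10) - 112)² = (4 - 112)² = (-108)² = 11664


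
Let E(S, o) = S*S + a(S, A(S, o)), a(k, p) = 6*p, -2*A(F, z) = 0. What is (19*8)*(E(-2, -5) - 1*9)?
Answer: -760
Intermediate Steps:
A(F, z) = 0 (A(F, z) = -½*0 = 0)
E(S, o) = S² (E(S, o) = S*S + 6*0 = S² + 0 = S²)
(19*8)*(E(-2, -5) - 1*9) = (19*8)*((-2)² - 1*9) = 152*(4 - 9) = 152*(-5) = -760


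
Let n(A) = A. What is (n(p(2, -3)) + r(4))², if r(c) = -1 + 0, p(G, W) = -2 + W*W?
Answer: 36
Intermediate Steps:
p(G, W) = -2 + W²
r(c) = -1
(n(p(2, -3)) + r(4))² = ((-2 + (-3)²) - 1)² = ((-2 + 9) - 1)² = (7 - 1)² = 6² = 36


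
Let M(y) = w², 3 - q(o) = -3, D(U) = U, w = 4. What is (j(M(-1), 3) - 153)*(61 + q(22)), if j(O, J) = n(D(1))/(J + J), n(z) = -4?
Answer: -30887/3 ≈ -10296.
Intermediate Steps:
q(o) = 6 (q(o) = 3 - 1*(-3) = 3 + 3 = 6)
M(y) = 16 (M(y) = 4² = 16)
j(O, J) = -2/J (j(O, J) = -4/(J + J) = -4/(2*J) = (1/(2*J))*(-4) = -2/J)
(j(M(-1), 3) - 153)*(61 + q(22)) = (-2/3 - 153)*(61 + 6) = (-2*⅓ - 153)*67 = (-⅔ - 153)*67 = -461/3*67 = -30887/3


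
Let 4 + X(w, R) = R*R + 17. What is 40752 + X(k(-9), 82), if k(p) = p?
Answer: 47489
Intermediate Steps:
X(w, R) = 13 + R² (X(w, R) = -4 + (R*R + 17) = -4 + (R² + 17) = -4 + (17 + R²) = 13 + R²)
40752 + X(k(-9), 82) = 40752 + (13 + 82²) = 40752 + (13 + 6724) = 40752 + 6737 = 47489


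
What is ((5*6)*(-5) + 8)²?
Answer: 20164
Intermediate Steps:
((5*6)*(-5) + 8)² = (30*(-5) + 8)² = (-150 + 8)² = (-142)² = 20164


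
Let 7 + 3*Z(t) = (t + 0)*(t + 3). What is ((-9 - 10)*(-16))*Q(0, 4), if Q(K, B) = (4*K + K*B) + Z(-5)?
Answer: 304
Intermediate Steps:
Z(t) = -7/3 + t*(3 + t)/3 (Z(t) = -7/3 + ((t + 0)*(t + 3))/3 = -7/3 + (t*(3 + t))/3 = -7/3 + t*(3 + t)/3)
Q(K, B) = 1 + 4*K + B*K (Q(K, B) = (4*K + K*B) + (-7/3 - 5 + (1/3)*(-5)**2) = (4*K + B*K) + (-7/3 - 5 + (1/3)*25) = (4*K + B*K) + (-7/3 - 5 + 25/3) = (4*K + B*K) + 1 = 1 + 4*K + B*K)
((-9 - 10)*(-16))*Q(0, 4) = ((-9 - 10)*(-16))*(1 + 4*0 + 4*0) = (-19*(-16))*(1 + 0 + 0) = 304*1 = 304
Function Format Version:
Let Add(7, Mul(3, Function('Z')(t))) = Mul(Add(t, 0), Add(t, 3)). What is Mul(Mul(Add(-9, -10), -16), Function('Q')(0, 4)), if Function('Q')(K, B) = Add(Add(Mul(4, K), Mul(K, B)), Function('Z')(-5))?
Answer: 304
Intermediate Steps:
Function('Z')(t) = Add(Rational(-7, 3), Mul(Rational(1, 3), t, Add(3, t))) (Function('Z')(t) = Add(Rational(-7, 3), Mul(Rational(1, 3), Mul(Add(t, 0), Add(t, 3)))) = Add(Rational(-7, 3), Mul(Rational(1, 3), Mul(t, Add(3, t)))) = Add(Rational(-7, 3), Mul(Rational(1, 3), t, Add(3, t))))
Function('Q')(K, B) = Add(1, Mul(4, K), Mul(B, K)) (Function('Q')(K, B) = Add(Add(Mul(4, K), Mul(K, B)), Add(Rational(-7, 3), -5, Mul(Rational(1, 3), Pow(-5, 2)))) = Add(Add(Mul(4, K), Mul(B, K)), Add(Rational(-7, 3), -5, Mul(Rational(1, 3), 25))) = Add(Add(Mul(4, K), Mul(B, K)), Add(Rational(-7, 3), -5, Rational(25, 3))) = Add(Add(Mul(4, K), Mul(B, K)), 1) = Add(1, Mul(4, K), Mul(B, K)))
Mul(Mul(Add(-9, -10), -16), Function('Q')(0, 4)) = Mul(Mul(Add(-9, -10), -16), Add(1, Mul(4, 0), Mul(4, 0))) = Mul(Mul(-19, -16), Add(1, 0, 0)) = Mul(304, 1) = 304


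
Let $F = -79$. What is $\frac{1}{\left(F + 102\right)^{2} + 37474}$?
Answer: $\frac{1}{38003} \approx 2.6314 \cdot 10^{-5}$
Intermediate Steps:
$\frac{1}{\left(F + 102\right)^{2} + 37474} = \frac{1}{\left(-79 + 102\right)^{2} + 37474} = \frac{1}{23^{2} + 37474} = \frac{1}{529 + 37474} = \frac{1}{38003}$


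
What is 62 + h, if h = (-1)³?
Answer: 61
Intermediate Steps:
h = -1
62 + h = 62 - 1 = 61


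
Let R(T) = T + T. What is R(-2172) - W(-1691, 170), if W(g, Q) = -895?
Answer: -3449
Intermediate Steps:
R(T) = 2*T
R(-2172) - W(-1691, 170) = 2*(-2172) - 1*(-895) = -4344 + 895 = -3449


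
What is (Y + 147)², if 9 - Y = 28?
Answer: 16384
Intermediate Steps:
Y = -19 (Y = 9 - 1*28 = 9 - 28 = -19)
(Y + 147)² = (-19 + 147)² = 128² = 16384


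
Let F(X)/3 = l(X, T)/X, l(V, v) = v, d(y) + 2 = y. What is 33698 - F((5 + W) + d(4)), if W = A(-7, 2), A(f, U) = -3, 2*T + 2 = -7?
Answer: 269611/8 ≈ 33701.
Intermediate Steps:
T = -9/2 (T = -1 + (½)*(-7) = -1 - 7/2 = -9/2 ≈ -4.5000)
d(y) = -2 + y
W = -3
F(X) = -27/(2*X) (F(X) = 3*(-9/(2*X)) = -27/(2*X))
33698 - F((5 + W) + d(4)) = 33698 - (-27)/(2*((5 - 3) + (-2 + 4))) = 33698 - (-27)/(2*(2 + 2)) = 33698 - (-27)/(2*4) = 33698 - 1*(-27/8) = 33698 + 27/8 = 269611/8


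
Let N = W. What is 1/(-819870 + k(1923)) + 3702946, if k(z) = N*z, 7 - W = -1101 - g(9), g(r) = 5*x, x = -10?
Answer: 4497835200145/1214664 ≈ 3.7029e+6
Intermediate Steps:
g(r) = -50 (g(r) = 5*(-10) = -50)
W = 1058 (W = 7 - (-1101 - 1*(-50)) = 7 - (-1101 + 50) = 7 - 1*(-1051) = 7 + 1051 = 1058)
N = 1058
k(z) = 1058*z
1/(-819870 + k(1923)) + 3702946 = 1/(-819870 + 1058*1923) + 3702946 = 1/(-819870 + 2034534) + 3702946 = 1/1214664 + 3702946 = 4497835200145/1214664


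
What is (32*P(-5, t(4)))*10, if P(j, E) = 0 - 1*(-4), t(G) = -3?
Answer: 1280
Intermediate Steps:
P(j, E) = 4 (P(j, E) = 0 + 4 = 4)
(32*P(-5, t(4)))*10 = (32*4)*10 = 128*10 = 1280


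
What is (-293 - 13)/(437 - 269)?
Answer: -51/28 ≈ -1.8214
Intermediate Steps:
(-293 - 13)/(437 - 269) = -306/168 = -306*1/168 = -51/28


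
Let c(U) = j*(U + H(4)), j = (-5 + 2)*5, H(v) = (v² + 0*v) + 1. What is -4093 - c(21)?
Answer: -3523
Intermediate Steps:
H(v) = 1 + v² (H(v) = (v² + 0) + 1 = v² + 1 = 1 + v²)
j = -15 (j = -3*5 = -15)
c(U) = -255 - 15*U (c(U) = -15*(U + (1 + 4²)) = -15*(U + (1 + 16)) = -15*(U + 17) = -15*(17 + U) = -255 - 15*U)
-4093 - c(21) = -4093 - (-255 - 15*21) = -4093 - (-255 - 315) = -4093 - 1*(-570) = -4093 + 570 = -3523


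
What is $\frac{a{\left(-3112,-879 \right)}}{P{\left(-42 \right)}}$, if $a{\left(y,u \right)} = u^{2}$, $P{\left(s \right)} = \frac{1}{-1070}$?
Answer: $-826725870$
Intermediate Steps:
$P{\left(s \right)} = - \frac{1}{1070}$
$\frac{a{\left(-3112,-879 \right)}}{P{\left(-42 \right)}} = \frac{\left(-879\right)^{2}}{- \frac{1}{1070}} = 772641 \left(-1070\right) = -826725870$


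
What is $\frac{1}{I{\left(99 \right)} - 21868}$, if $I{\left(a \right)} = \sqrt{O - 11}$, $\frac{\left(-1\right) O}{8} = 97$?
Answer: $- \frac{21868}{478210211} - \frac{i \sqrt{787}}{478210211} \approx -4.5729 \cdot 10^{-5} - 5.8664 \cdot 10^{-8} i$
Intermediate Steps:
$O = -776$ ($O = \left(-8\right) 97 = -776$)
$I{\left(a \right)} = i \sqrt{787}$ ($I{\left(a \right)} = \sqrt{-776 - 11} = \sqrt{-787} = i \sqrt{787}$)
$\frac{1}{I{\left(99 \right)} - 21868} = \frac{1}{i \sqrt{787} - 21868} = \frac{1}{-21868 + i \sqrt{787}}$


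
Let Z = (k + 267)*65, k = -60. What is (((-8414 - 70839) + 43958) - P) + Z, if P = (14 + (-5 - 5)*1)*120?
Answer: -22320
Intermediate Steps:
P = 480 (P = (14 - 10*1)*120 = (14 - 10)*120 = 4*120 = 480)
Z = 13455 (Z = (-60 + 267)*65 = 207*65 = 13455)
(((-8414 - 70839) + 43958) - P) + Z = (((-8414 - 70839) + 43958) - 1*480) + 13455 = ((-79253 + 43958) - 480) + 13455 = (-35295 - 480) + 13455 = -35775 + 13455 = -22320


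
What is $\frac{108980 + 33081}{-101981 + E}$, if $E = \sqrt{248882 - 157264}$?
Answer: $- \frac{14487522841}{10400032743} - \frac{142061 \sqrt{91618}}{10400032743} \approx -1.3972$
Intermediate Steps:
$E = \sqrt{91618} \approx 302.68$
$\frac{108980 + 33081}{-101981 + E} = \frac{108980 + 33081}{-101981 + \sqrt{91618}} = \frac{142061}{-101981 + \sqrt{91618}}$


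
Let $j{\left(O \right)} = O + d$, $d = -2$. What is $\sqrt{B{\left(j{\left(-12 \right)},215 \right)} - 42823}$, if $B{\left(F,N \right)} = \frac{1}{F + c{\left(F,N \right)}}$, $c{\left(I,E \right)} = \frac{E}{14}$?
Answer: $\frac{i \sqrt{15458837}}{19} \approx 206.94 i$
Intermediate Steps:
$c{\left(I,E \right)} = \frac{E}{14}$ ($c{\left(I,E \right)} = E \frac{1}{14} = \frac{E}{14}$)
$j{\left(O \right)} = -2 + O$ ($j{\left(O \right)} = O - 2 = -2 + O$)
$B{\left(F,N \right)} = \frac{1}{F + \frac{N}{14}}$
$\sqrt{B{\left(j{\left(-12 \right)},215 \right)} - 42823} = \sqrt{\frac{14}{215 + 14 \left(-2 - 12\right)} - 42823} = \sqrt{\frac{14}{215 + 14 \left(-14\right)} - 42823} = \sqrt{\frac{14}{215 - 196} - 42823} = \sqrt{\frac{14}{19} - 42823} = \sqrt{- \frac{813623}{19}} = \frac{i \sqrt{15458837}}{19}$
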